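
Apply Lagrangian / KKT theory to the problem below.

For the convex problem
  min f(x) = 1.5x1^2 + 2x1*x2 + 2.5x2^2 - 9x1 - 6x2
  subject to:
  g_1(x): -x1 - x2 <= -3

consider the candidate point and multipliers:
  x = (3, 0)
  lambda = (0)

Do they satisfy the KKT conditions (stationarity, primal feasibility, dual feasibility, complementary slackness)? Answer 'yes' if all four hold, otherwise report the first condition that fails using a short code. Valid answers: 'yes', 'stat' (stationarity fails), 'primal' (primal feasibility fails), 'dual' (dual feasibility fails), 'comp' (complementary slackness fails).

Gradient of f: grad f(x) = Q x + c = (0, 0)
Constraint values g_i(x) = a_i^T x - b_i:
  g_1((3, 0)) = 0
Stationarity residual: grad f(x) + sum_i lambda_i a_i = (0, 0)
  -> stationarity OK
Primal feasibility (all g_i <= 0): OK
Dual feasibility (all lambda_i >= 0): OK
Complementary slackness (lambda_i * g_i(x) = 0 for all i): OK

Verdict: yes, KKT holds.

yes


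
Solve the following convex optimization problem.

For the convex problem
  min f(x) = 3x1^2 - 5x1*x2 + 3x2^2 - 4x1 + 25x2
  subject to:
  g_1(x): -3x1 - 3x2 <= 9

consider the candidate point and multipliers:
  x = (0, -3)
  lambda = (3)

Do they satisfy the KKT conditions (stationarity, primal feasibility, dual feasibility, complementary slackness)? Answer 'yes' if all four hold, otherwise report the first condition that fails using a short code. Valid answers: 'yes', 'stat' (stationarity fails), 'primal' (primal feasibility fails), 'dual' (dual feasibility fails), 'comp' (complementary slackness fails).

Gradient of f: grad f(x) = Q x + c = (11, 7)
Constraint values g_i(x) = a_i^T x - b_i:
  g_1((0, -3)) = 0
Stationarity residual: grad f(x) + sum_i lambda_i a_i = (2, -2)
  -> stationarity FAILS
Primal feasibility (all g_i <= 0): OK
Dual feasibility (all lambda_i >= 0): OK
Complementary slackness (lambda_i * g_i(x) = 0 for all i): OK

Verdict: the first failing condition is stationarity -> stat.

stat


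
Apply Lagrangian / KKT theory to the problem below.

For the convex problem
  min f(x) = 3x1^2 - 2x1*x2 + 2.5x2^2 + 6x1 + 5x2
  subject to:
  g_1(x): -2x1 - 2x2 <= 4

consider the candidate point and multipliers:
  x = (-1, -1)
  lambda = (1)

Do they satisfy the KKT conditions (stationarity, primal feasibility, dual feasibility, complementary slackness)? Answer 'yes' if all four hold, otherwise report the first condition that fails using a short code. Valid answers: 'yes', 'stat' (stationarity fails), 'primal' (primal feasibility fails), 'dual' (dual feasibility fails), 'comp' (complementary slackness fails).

Gradient of f: grad f(x) = Q x + c = (2, 2)
Constraint values g_i(x) = a_i^T x - b_i:
  g_1((-1, -1)) = 0
Stationarity residual: grad f(x) + sum_i lambda_i a_i = (0, 0)
  -> stationarity OK
Primal feasibility (all g_i <= 0): OK
Dual feasibility (all lambda_i >= 0): OK
Complementary slackness (lambda_i * g_i(x) = 0 for all i): OK

Verdict: yes, KKT holds.

yes


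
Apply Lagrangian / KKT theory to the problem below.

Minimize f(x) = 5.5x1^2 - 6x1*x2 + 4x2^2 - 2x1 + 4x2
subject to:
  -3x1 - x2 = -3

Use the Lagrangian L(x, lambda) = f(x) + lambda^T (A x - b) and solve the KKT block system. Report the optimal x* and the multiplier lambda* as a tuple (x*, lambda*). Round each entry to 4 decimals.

Form the Lagrangian:
  L(x, lambda) = (1/2) x^T Q x + c^T x + lambda^T (A x - b)
Stationarity (grad_x L = 0): Q x + c + A^T lambda = 0.
Primal feasibility: A x = b.

This gives the KKT block system:
  [ Q   A^T ] [ x     ]   [-c ]
  [ A    0  ] [ lambda ] = [ b ]

Solving the linear system:
  x*      = (0.8739, 0.3782)
  lambda* = (1.7815)
  f(x*)   = 2.5546

x* = (0.8739, 0.3782), lambda* = (1.7815)


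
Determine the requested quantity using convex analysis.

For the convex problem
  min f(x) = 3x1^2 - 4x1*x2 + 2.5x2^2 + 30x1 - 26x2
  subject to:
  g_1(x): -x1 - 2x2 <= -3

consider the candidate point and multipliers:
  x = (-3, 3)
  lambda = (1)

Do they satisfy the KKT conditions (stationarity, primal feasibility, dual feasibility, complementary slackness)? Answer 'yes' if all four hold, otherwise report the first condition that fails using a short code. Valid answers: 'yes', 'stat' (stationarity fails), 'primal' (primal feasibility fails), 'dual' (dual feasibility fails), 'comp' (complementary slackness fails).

Gradient of f: grad f(x) = Q x + c = (0, 1)
Constraint values g_i(x) = a_i^T x - b_i:
  g_1((-3, 3)) = 0
Stationarity residual: grad f(x) + sum_i lambda_i a_i = (-1, -1)
  -> stationarity FAILS
Primal feasibility (all g_i <= 0): OK
Dual feasibility (all lambda_i >= 0): OK
Complementary slackness (lambda_i * g_i(x) = 0 for all i): OK

Verdict: the first failing condition is stationarity -> stat.

stat


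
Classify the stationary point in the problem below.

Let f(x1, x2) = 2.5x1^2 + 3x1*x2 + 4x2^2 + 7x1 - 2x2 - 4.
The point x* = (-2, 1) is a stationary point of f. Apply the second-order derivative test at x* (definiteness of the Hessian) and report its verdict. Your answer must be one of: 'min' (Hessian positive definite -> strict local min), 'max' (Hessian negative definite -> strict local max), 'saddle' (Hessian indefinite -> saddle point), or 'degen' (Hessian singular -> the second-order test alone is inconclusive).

Compute the Hessian H = grad^2 f:
  H = [[5, 3], [3, 8]]
Verify stationarity: grad f(x*) = H x* + g = (0, 0).
Eigenvalues of H: 3.1459, 9.8541.
Both eigenvalues > 0, so H is positive definite -> x* is a strict local min.

min


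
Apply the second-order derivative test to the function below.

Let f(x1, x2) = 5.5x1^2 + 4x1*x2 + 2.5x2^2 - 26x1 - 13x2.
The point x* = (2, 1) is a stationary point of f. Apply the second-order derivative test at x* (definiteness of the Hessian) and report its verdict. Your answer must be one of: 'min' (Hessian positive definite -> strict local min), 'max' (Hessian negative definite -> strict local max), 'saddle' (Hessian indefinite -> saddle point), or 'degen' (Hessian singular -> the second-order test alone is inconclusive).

Compute the Hessian H = grad^2 f:
  H = [[11, 4], [4, 5]]
Verify stationarity: grad f(x*) = H x* + g = (0, 0).
Eigenvalues of H: 3, 13.
Both eigenvalues > 0, so H is positive definite -> x* is a strict local min.

min


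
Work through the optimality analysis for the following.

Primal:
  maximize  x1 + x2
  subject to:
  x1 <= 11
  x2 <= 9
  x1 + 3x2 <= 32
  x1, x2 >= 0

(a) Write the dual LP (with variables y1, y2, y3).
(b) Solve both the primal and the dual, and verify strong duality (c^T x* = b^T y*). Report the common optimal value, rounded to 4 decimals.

The standard primal-dual pair for 'max c^T x s.t. A x <= b, x >= 0' is:
  Dual:  min b^T y  s.t.  A^T y >= c,  y >= 0.

So the dual LP is:
  minimize  11y1 + 9y2 + 32y3
  subject to:
    y1 + y3 >= 1
    y2 + 3y3 >= 1
    y1, y2, y3 >= 0

Solving the primal: x* = (11, 7).
  primal value c^T x* = 18.
Solving the dual: y* = (0.6667, 0, 0.3333).
  dual value b^T y* = 18.
Strong duality: c^T x* = b^T y*. Confirmed.

18


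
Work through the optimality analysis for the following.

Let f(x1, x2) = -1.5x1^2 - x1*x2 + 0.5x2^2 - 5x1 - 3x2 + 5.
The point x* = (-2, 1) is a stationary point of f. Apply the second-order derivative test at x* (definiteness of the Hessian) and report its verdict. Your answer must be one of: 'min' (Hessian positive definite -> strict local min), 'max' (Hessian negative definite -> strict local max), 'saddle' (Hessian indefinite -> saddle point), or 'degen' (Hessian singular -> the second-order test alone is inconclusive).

Compute the Hessian H = grad^2 f:
  H = [[-3, -1], [-1, 1]]
Verify stationarity: grad f(x*) = H x* + g = (0, 0).
Eigenvalues of H: -3.2361, 1.2361.
Eigenvalues have mixed signs, so H is indefinite -> x* is a saddle point.

saddle


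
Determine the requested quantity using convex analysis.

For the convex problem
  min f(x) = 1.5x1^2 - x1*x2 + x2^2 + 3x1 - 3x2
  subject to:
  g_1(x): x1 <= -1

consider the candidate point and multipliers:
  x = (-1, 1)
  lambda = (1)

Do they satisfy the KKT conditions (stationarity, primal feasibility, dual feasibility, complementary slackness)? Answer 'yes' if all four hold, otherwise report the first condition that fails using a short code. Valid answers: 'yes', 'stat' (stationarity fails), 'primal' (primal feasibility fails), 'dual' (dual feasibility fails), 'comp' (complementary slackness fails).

Gradient of f: grad f(x) = Q x + c = (-1, 0)
Constraint values g_i(x) = a_i^T x - b_i:
  g_1((-1, 1)) = 0
Stationarity residual: grad f(x) + sum_i lambda_i a_i = (0, 0)
  -> stationarity OK
Primal feasibility (all g_i <= 0): OK
Dual feasibility (all lambda_i >= 0): OK
Complementary slackness (lambda_i * g_i(x) = 0 for all i): OK

Verdict: yes, KKT holds.

yes


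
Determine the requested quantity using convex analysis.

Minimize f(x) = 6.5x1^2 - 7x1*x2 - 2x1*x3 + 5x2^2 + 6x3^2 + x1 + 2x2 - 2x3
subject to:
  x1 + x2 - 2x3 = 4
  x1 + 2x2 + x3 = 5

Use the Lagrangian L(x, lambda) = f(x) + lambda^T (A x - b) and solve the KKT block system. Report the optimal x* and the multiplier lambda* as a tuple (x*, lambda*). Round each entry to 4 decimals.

Form the Lagrangian:
  L(x, lambda) = (1/2) x^T Q x + c^T x + lambda^T (A x - b)
Stationarity (grad_x L = 0): Q x + c + A^T lambda = 0.
Primal feasibility: A x = b.

This gives the KKT block system:
  [ Q   A^T ] [ x     ]   [-c ]
  [ A    0  ] [ lambda ] = [ b ]

Solving the linear system:
  x*      = (1.5089, 1.8947, -0.2982)
  lambda* = (-5.5154, -2.4344)
  f(x*)   = 20.064

x* = (1.5089, 1.8947, -0.2982), lambda* = (-5.5154, -2.4344)


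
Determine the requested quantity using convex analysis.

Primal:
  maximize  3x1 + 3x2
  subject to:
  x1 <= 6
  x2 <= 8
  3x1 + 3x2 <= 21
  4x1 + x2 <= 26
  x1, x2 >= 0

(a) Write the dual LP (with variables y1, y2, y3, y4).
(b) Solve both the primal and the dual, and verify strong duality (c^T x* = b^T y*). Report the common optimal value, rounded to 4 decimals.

The standard primal-dual pair for 'max c^T x s.t. A x <= b, x >= 0' is:
  Dual:  min b^T y  s.t.  A^T y >= c,  y >= 0.

So the dual LP is:
  minimize  6y1 + 8y2 + 21y3 + 26y4
  subject to:
    y1 + 3y3 + 4y4 >= 3
    y2 + 3y3 + y4 >= 3
    y1, y2, y3, y4 >= 0

Solving the primal: x* = (6, 1).
  primal value c^T x* = 21.
Solving the dual: y* = (0, 0, 1, 0).
  dual value b^T y* = 21.
Strong duality: c^T x* = b^T y*. Confirmed.

21


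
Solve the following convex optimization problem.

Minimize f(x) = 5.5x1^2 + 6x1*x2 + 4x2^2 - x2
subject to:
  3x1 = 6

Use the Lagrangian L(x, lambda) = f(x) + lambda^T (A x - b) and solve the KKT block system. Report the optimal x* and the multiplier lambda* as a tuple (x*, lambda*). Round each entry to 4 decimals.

Form the Lagrangian:
  L(x, lambda) = (1/2) x^T Q x + c^T x + lambda^T (A x - b)
Stationarity (grad_x L = 0): Q x + c + A^T lambda = 0.
Primal feasibility: A x = b.

This gives the KKT block system:
  [ Q   A^T ] [ x     ]   [-c ]
  [ A    0  ] [ lambda ] = [ b ]

Solving the linear system:
  x*      = (2, -1.375)
  lambda* = (-4.5833)
  f(x*)   = 14.4375

x* = (2, -1.375), lambda* = (-4.5833)


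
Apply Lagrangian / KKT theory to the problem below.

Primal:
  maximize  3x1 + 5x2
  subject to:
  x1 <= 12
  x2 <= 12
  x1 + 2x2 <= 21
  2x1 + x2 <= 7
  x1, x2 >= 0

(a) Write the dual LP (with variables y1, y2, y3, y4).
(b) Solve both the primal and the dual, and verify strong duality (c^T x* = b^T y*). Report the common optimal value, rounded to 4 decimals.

The standard primal-dual pair for 'max c^T x s.t. A x <= b, x >= 0' is:
  Dual:  min b^T y  s.t.  A^T y >= c,  y >= 0.

So the dual LP is:
  minimize  12y1 + 12y2 + 21y3 + 7y4
  subject to:
    y1 + y3 + 2y4 >= 3
    y2 + 2y3 + y4 >= 5
    y1, y2, y3, y4 >= 0

Solving the primal: x* = (0, 7).
  primal value c^T x* = 35.
Solving the dual: y* = (0, 0, 0, 5).
  dual value b^T y* = 35.
Strong duality: c^T x* = b^T y*. Confirmed.

35


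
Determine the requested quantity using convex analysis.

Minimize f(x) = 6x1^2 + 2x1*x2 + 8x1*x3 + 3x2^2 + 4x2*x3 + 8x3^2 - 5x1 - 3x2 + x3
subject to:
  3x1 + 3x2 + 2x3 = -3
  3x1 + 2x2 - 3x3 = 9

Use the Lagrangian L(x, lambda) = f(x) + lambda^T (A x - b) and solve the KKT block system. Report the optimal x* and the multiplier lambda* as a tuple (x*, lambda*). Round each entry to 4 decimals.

Form the Lagrangian:
  L(x, lambda) = (1/2) x^T Q x + c^T x + lambda^T (A x - b)
Stationarity (grad_x L = 0): Q x + c + A^T lambda = 0.
Primal feasibility: A x = b.

This gives the KKT block system:
  [ Q   A^T ] [ x     ]   [-c ]
  [ A    0  ] [ lambda ] = [ b ]

Solving the linear system:
  x*      = (1.2392, -0.7375, -2.2525)
  lambda* = (7.5403, -4.332)
  f(x*)   = 27.6865

x* = (1.2392, -0.7375, -2.2525), lambda* = (7.5403, -4.332)


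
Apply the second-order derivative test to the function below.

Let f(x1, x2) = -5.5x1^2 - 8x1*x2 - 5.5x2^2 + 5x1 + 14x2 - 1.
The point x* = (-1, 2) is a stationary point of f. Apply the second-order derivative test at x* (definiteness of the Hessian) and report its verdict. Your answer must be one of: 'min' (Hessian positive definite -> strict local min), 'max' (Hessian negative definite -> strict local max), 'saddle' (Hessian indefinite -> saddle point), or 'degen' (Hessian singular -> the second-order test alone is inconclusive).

Compute the Hessian H = grad^2 f:
  H = [[-11, -8], [-8, -11]]
Verify stationarity: grad f(x*) = H x* + g = (0, 0).
Eigenvalues of H: -19, -3.
Both eigenvalues < 0, so H is negative definite -> x* is a strict local max.

max


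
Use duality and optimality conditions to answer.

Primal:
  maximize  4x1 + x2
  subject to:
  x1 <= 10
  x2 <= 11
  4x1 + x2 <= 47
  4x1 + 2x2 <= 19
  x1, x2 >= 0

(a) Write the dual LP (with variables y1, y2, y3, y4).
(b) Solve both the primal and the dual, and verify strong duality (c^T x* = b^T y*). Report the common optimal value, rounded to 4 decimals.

The standard primal-dual pair for 'max c^T x s.t. A x <= b, x >= 0' is:
  Dual:  min b^T y  s.t.  A^T y >= c,  y >= 0.

So the dual LP is:
  minimize  10y1 + 11y2 + 47y3 + 19y4
  subject to:
    y1 + 4y3 + 4y4 >= 4
    y2 + y3 + 2y4 >= 1
    y1, y2, y3, y4 >= 0

Solving the primal: x* = (4.75, 0).
  primal value c^T x* = 19.
Solving the dual: y* = (0, 0, 0, 1).
  dual value b^T y* = 19.
Strong duality: c^T x* = b^T y*. Confirmed.

19


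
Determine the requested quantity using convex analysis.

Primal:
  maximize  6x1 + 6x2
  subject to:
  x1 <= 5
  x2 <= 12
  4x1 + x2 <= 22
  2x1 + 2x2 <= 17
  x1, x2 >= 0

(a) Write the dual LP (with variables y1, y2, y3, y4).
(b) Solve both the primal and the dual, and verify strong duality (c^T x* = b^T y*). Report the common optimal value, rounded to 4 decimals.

The standard primal-dual pair for 'max c^T x s.t. A x <= b, x >= 0' is:
  Dual:  min b^T y  s.t.  A^T y >= c,  y >= 0.

So the dual LP is:
  minimize  5y1 + 12y2 + 22y3 + 17y4
  subject to:
    y1 + 4y3 + 2y4 >= 6
    y2 + y3 + 2y4 >= 6
    y1, y2, y3, y4 >= 0

Solving the primal: x* = (4.5, 4).
  primal value c^T x* = 51.
Solving the dual: y* = (0, 0, 0, 3).
  dual value b^T y* = 51.
Strong duality: c^T x* = b^T y*. Confirmed.

51


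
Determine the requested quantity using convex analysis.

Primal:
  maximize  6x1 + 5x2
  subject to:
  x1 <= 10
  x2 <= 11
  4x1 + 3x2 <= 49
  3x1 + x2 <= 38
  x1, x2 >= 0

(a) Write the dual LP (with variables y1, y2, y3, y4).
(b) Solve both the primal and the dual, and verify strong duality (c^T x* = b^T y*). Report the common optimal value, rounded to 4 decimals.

The standard primal-dual pair for 'max c^T x s.t. A x <= b, x >= 0' is:
  Dual:  min b^T y  s.t.  A^T y >= c,  y >= 0.

So the dual LP is:
  minimize  10y1 + 11y2 + 49y3 + 38y4
  subject to:
    y1 + 4y3 + 3y4 >= 6
    y2 + 3y3 + y4 >= 5
    y1, y2, y3, y4 >= 0

Solving the primal: x* = (4, 11).
  primal value c^T x* = 79.
Solving the dual: y* = (0, 0.5, 1.5, 0).
  dual value b^T y* = 79.
Strong duality: c^T x* = b^T y*. Confirmed.

79


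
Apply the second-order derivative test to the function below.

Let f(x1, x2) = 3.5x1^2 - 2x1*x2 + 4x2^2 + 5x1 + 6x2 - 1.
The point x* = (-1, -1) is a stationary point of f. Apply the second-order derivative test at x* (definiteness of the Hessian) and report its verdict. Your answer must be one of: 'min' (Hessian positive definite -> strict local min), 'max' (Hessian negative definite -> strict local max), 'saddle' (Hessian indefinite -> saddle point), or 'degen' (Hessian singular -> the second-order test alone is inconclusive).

Compute the Hessian H = grad^2 f:
  H = [[7, -2], [-2, 8]]
Verify stationarity: grad f(x*) = H x* + g = (0, 0).
Eigenvalues of H: 5.4384, 9.5616.
Both eigenvalues > 0, so H is positive definite -> x* is a strict local min.

min


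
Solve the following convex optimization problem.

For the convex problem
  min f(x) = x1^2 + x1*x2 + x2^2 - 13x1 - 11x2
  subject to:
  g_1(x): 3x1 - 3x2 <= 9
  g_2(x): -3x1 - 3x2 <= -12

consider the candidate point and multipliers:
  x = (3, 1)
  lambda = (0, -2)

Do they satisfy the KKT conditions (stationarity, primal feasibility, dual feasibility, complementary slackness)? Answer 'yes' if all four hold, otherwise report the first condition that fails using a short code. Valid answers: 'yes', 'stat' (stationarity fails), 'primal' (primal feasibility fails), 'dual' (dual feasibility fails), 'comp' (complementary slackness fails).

Gradient of f: grad f(x) = Q x + c = (-6, -6)
Constraint values g_i(x) = a_i^T x - b_i:
  g_1((3, 1)) = -3
  g_2((3, 1)) = 0
Stationarity residual: grad f(x) + sum_i lambda_i a_i = (0, 0)
  -> stationarity OK
Primal feasibility (all g_i <= 0): OK
Dual feasibility (all lambda_i >= 0): FAILS
Complementary slackness (lambda_i * g_i(x) = 0 for all i): OK

Verdict: the first failing condition is dual_feasibility -> dual.

dual


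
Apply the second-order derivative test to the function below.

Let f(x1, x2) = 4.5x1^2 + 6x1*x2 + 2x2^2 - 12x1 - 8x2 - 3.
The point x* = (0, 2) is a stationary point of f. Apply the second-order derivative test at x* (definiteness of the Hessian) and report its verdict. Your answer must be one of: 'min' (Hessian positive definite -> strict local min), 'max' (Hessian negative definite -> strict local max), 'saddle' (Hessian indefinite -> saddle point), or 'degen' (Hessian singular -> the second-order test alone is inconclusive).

Compute the Hessian H = grad^2 f:
  H = [[9, 6], [6, 4]]
Verify stationarity: grad f(x*) = H x* + g = (0, 0).
Eigenvalues of H: 0, 13.
H has a zero eigenvalue (singular; positive semidefinite but not definite), so H is neither positive definite, negative definite, nor indefinite. The second-order test alone is inconclusive -> degen.
(Indeed, f is constant along the null direction of H through x*, so x* is not a strict local extremum.)

degen


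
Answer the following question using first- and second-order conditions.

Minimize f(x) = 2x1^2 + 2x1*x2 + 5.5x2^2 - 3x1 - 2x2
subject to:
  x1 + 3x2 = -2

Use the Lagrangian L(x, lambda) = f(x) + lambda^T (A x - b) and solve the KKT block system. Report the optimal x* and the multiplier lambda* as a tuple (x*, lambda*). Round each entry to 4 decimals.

Form the Lagrangian:
  L(x, lambda) = (1/2) x^T Q x + c^T x + lambda^T (A x - b)
Stationarity (grad_x L = 0): Q x + c + A^T lambda = 0.
Primal feasibility: A x = b.

This gives the KKT block system:
  [ Q   A^T ] [ x     ]   [-c ]
  [ A    0  ] [ lambda ] = [ b ]

Solving the linear system:
  x*      = (0.3143, -0.7714)
  lambda* = (3.2857)
  f(x*)   = 3.5857

x* = (0.3143, -0.7714), lambda* = (3.2857)


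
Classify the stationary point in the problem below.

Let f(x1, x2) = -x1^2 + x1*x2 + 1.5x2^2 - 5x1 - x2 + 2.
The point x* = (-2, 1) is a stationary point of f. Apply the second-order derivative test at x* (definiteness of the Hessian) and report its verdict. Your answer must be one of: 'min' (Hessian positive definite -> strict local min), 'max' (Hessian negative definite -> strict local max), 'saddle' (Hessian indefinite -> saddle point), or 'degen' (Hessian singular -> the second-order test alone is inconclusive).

Compute the Hessian H = grad^2 f:
  H = [[-2, 1], [1, 3]]
Verify stationarity: grad f(x*) = H x* + g = (0, 0).
Eigenvalues of H: -2.1926, 3.1926.
Eigenvalues have mixed signs, so H is indefinite -> x* is a saddle point.

saddle


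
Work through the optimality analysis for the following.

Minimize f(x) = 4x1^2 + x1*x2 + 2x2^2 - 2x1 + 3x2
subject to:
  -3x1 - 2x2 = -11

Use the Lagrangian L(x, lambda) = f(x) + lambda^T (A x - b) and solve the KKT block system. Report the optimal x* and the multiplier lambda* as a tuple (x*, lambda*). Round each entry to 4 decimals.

Form the Lagrangian:
  L(x, lambda) = (1/2) x^T Q x + c^T x + lambda^T (A x - b)
Stationarity (grad_x L = 0): Q x + c + A^T lambda = 0.
Primal feasibility: A x = b.

This gives the KKT block system:
  [ Q   A^T ] [ x     ]   [-c ]
  [ A    0  ] [ lambda ] = [ b ]

Solving the linear system:
  x*      = (2.4286, 1.8571)
  lambda* = (6.4286)
  f(x*)   = 35.7143

x* = (2.4286, 1.8571), lambda* = (6.4286)


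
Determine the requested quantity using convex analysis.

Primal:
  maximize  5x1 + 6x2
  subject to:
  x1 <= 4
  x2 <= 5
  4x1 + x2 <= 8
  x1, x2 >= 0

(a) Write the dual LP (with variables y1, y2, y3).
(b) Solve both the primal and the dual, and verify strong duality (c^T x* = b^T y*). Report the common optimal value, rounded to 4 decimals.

The standard primal-dual pair for 'max c^T x s.t. A x <= b, x >= 0' is:
  Dual:  min b^T y  s.t.  A^T y >= c,  y >= 0.

So the dual LP is:
  minimize  4y1 + 5y2 + 8y3
  subject to:
    y1 + 4y3 >= 5
    y2 + y3 >= 6
    y1, y2, y3 >= 0

Solving the primal: x* = (0.75, 5).
  primal value c^T x* = 33.75.
Solving the dual: y* = (0, 4.75, 1.25).
  dual value b^T y* = 33.75.
Strong duality: c^T x* = b^T y*. Confirmed.

33.75


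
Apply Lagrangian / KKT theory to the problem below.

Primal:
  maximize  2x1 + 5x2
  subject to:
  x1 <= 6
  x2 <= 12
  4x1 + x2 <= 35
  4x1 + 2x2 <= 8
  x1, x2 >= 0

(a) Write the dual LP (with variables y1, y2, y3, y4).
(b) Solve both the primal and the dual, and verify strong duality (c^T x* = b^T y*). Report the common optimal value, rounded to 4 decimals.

The standard primal-dual pair for 'max c^T x s.t. A x <= b, x >= 0' is:
  Dual:  min b^T y  s.t.  A^T y >= c,  y >= 0.

So the dual LP is:
  minimize  6y1 + 12y2 + 35y3 + 8y4
  subject to:
    y1 + 4y3 + 4y4 >= 2
    y2 + y3 + 2y4 >= 5
    y1, y2, y3, y4 >= 0

Solving the primal: x* = (0, 4).
  primal value c^T x* = 20.
Solving the dual: y* = (0, 0, 0, 2.5).
  dual value b^T y* = 20.
Strong duality: c^T x* = b^T y*. Confirmed.

20


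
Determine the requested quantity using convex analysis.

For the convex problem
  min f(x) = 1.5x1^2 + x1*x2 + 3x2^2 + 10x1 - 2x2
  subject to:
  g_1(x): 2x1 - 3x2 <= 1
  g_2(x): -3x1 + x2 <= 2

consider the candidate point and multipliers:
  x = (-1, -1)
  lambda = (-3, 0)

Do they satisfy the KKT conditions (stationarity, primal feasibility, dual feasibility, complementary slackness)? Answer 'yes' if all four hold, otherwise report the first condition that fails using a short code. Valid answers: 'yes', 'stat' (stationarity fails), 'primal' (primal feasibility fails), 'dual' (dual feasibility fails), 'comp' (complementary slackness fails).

Gradient of f: grad f(x) = Q x + c = (6, -9)
Constraint values g_i(x) = a_i^T x - b_i:
  g_1((-1, -1)) = 0
  g_2((-1, -1)) = 0
Stationarity residual: grad f(x) + sum_i lambda_i a_i = (0, 0)
  -> stationarity OK
Primal feasibility (all g_i <= 0): OK
Dual feasibility (all lambda_i >= 0): FAILS
Complementary slackness (lambda_i * g_i(x) = 0 for all i): OK

Verdict: the first failing condition is dual_feasibility -> dual.

dual


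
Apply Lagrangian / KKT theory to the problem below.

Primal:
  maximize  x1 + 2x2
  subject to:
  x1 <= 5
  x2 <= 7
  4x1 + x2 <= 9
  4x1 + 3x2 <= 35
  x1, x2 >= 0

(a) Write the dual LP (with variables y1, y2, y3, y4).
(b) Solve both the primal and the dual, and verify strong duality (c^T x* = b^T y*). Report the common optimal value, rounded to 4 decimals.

The standard primal-dual pair for 'max c^T x s.t. A x <= b, x >= 0' is:
  Dual:  min b^T y  s.t.  A^T y >= c,  y >= 0.

So the dual LP is:
  minimize  5y1 + 7y2 + 9y3 + 35y4
  subject to:
    y1 + 4y3 + 4y4 >= 1
    y2 + y3 + 3y4 >= 2
    y1, y2, y3, y4 >= 0

Solving the primal: x* = (0.5, 7).
  primal value c^T x* = 14.5.
Solving the dual: y* = (0, 1.75, 0.25, 0).
  dual value b^T y* = 14.5.
Strong duality: c^T x* = b^T y*. Confirmed.

14.5


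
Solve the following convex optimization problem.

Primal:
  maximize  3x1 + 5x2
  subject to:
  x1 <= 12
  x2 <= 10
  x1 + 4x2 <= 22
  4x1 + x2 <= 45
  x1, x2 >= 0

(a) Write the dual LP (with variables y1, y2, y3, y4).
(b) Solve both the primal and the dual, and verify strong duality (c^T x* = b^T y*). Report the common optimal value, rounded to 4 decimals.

The standard primal-dual pair for 'max c^T x s.t. A x <= b, x >= 0' is:
  Dual:  min b^T y  s.t.  A^T y >= c,  y >= 0.

So the dual LP is:
  minimize  12y1 + 10y2 + 22y3 + 45y4
  subject to:
    y1 + y3 + 4y4 >= 3
    y2 + 4y3 + y4 >= 5
    y1, y2, y3, y4 >= 0

Solving the primal: x* = (10.5333, 2.8667).
  primal value c^T x* = 45.9333.
Solving the dual: y* = (0, 0, 1.1333, 0.4667).
  dual value b^T y* = 45.9333.
Strong duality: c^T x* = b^T y*. Confirmed.

45.9333


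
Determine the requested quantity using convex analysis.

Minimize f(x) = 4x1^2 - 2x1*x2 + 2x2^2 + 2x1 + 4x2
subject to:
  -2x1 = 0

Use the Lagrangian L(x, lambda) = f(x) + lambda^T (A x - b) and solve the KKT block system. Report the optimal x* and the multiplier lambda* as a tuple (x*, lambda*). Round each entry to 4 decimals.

Form the Lagrangian:
  L(x, lambda) = (1/2) x^T Q x + c^T x + lambda^T (A x - b)
Stationarity (grad_x L = 0): Q x + c + A^T lambda = 0.
Primal feasibility: A x = b.

This gives the KKT block system:
  [ Q   A^T ] [ x     ]   [-c ]
  [ A    0  ] [ lambda ] = [ b ]

Solving the linear system:
  x*      = (0, -1)
  lambda* = (2)
  f(x*)   = -2

x* = (0, -1), lambda* = (2)


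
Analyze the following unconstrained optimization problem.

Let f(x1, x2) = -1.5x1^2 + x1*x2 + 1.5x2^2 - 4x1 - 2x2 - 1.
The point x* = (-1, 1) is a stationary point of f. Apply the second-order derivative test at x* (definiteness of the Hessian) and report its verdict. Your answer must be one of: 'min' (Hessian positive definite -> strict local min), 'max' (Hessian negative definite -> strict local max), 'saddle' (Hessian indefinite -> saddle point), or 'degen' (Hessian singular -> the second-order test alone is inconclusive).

Compute the Hessian H = grad^2 f:
  H = [[-3, 1], [1, 3]]
Verify stationarity: grad f(x*) = H x* + g = (0, 0).
Eigenvalues of H: -3.1623, 3.1623.
Eigenvalues have mixed signs, so H is indefinite -> x* is a saddle point.

saddle


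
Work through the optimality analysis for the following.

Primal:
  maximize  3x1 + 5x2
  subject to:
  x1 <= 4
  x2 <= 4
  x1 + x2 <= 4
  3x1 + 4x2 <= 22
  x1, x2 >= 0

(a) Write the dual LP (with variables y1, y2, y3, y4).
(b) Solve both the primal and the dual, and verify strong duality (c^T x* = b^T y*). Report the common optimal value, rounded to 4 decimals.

The standard primal-dual pair for 'max c^T x s.t. A x <= b, x >= 0' is:
  Dual:  min b^T y  s.t.  A^T y >= c,  y >= 0.

So the dual LP is:
  minimize  4y1 + 4y2 + 4y3 + 22y4
  subject to:
    y1 + y3 + 3y4 >= 3
    y2 + y3 + 4y4 >= 5
    y1, y2, y3, y4 >= 0

Solving the primal: x* = (0, 4).
  primal value c^T x* = 20.
Solving the dual: y* = (0, 2, 3, 0).
  dual value b^T y* = 20.
Strong duality: c^T x* = b^T y*. Confirmed.

20


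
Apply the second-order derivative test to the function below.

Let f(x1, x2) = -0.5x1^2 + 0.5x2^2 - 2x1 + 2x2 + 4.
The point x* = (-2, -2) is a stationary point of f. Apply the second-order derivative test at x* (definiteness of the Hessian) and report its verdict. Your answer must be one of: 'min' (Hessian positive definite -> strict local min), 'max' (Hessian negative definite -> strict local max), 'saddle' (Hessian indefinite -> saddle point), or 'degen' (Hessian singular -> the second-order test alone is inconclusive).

Compute the Hessian H = grad^2 f:
  H = [[-1, 0], [0, 1]]
Verify stationarity: grad f(x*) = H x* + g = (0, 0).
Eigenvalues of H: -1, 1.
Eigenvalues have mixed signs, so H is indefinite -> x* is a saddle point.

saddle


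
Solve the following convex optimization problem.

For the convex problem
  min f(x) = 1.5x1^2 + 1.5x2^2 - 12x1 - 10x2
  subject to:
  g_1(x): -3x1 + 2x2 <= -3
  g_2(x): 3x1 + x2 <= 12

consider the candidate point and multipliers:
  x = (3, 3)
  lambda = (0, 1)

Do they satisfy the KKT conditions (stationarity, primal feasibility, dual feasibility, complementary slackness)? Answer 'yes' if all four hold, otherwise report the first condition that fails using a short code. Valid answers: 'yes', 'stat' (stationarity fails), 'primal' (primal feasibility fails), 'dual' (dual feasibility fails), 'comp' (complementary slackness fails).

Gradient of f: grad f(x) = Q x + c = (-3, -1)
Constraint values g_i(x) = a_i^T x - b_i:
  g_1((3, 3)) = 0
  g_2((3, 3)) = 0
Stationarity residual: grad f(x) + sum_i lambda_i a_i = (0, 0)
  -> stationarity OK
Primal feasibility (all g_i <= 0): OK
Dual feasibility (all lambda_i >= 0): OK
Complementary slackness (lambda_i * g_i(x) = 0 for all i): OK

Verdict: yes, KKT holds.

yes


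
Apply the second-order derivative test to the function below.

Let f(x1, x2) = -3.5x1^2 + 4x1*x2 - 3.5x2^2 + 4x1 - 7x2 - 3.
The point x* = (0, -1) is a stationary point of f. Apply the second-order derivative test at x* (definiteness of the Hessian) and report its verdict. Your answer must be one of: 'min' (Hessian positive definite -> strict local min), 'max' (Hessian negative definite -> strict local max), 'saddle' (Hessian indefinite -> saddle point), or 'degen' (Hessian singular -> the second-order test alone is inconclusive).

Compute the Hessian H = grad^2 f:
  H = [[-7, 4], [4, -7]]
Verify stationarity: grad f(x*) = H x* + g = (0, 0).
Eigenvalues of H: -11, -3.
Both eigenvalues < 0, so H is negative definite -> x* is a strict local max.

max


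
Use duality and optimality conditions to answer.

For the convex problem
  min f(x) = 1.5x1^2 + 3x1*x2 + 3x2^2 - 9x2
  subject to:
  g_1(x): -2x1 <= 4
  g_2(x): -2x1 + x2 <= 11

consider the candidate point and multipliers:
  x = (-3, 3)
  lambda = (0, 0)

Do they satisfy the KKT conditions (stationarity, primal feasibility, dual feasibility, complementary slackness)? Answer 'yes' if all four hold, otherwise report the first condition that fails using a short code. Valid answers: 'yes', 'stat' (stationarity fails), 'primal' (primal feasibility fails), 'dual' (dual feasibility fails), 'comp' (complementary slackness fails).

Gradient of f: grad f(x) = Q x + c = (0, 0)
Constraint values g_i(x) = a_i^T x - b_i:
  g_1((-3, 3)) = 2
  g_2((-3, 3)) = -2
Stationarity residual: grad f(x) + sum_i lambda_i a_i = (0, 0)
  -> stationarity OK
Primal feasibility (all g_i <= 0): FAILS
Dual feasibility (all lambda_i >= 0): OK
Complementary slackness (lambda_i * g_i(x) = 0 for all i): OK

Verdict: the first failing condition is primal_feasibility -> primal.

primal


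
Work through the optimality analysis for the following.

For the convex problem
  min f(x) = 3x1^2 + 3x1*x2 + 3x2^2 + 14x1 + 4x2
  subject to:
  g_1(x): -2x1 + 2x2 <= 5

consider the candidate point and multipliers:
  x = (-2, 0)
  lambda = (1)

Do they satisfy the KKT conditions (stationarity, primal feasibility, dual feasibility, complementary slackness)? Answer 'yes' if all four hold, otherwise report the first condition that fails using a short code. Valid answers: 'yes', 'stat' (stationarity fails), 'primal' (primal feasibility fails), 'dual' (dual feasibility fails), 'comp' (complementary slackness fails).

Gradient of f: grad f(x) = Q x + c = (2, -2)
Constraint values g_i(x) = a_i^T x - b_i:
  g_1((-2, 0)) = -1
Stationarity residual: grad f(x) + sum_i lambda_i a_i = (0, 0)
  -> stationarity OK
Primal feasibility (all g_i <= 0): OK
Dual feasibility (all lambda_i >= 0): OK
Complementary slackness (lambda_i * g_i(x) = 0 for all i): FAILS

Verdict: the first failing condition is complementary_slackness -> comp.

comp


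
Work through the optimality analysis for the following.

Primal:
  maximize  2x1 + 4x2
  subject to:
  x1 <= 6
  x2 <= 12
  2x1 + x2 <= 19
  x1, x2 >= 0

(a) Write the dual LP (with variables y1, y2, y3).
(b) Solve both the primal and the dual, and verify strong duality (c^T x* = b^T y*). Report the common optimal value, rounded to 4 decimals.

The standard primal-dual pair for 'max c^T x s.t. A x <= b, x >= 0' is:
  Dual:  min b^T y  s.t.  A^T y >= c,  y >= 0.

So the dual LP is:
  minimize  6y1 + 12y2 + 19y3
  subject to:
    y1 + 2y3 >= 2
    y2 + y3 >= 4
    y1, y2, y3 >= 0

Solving the primal: x* = (3.5, 12).
  primal value c^T x* = 55.
Solving the dual: y* = (0, 3, 1).
  dual value b^T y* = 55.
Strong duality: c^T x* = b^T y*. Confirmed.

55


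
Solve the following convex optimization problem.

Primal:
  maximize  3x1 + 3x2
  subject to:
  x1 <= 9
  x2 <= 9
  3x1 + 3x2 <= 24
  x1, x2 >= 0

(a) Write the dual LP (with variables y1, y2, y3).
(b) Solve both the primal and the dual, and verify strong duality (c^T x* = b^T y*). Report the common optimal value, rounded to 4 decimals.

The standard primal-dual pair for 'max c^T x s.t. A x <= b, x >= 0' is:
  Dual:  min b^T y  s.t.  A^T y >= c,  y >= 0.

So the dual LP is:
  minimize  9y1 + 9y2 + 24y3
  subject to:
    y1 + 3y3 >= 3
    y2 + 3y3 >= 3
    y1, y2, y3 >= 0

Solving the primal: x* = (8, 0).
  primal value c^T x* = 24.
Solving the dual: y* = (0, 0, 1).
  dual value b^T y* = 24.
Strong duality: c^T x* = b^T y*. Confirmed.

24


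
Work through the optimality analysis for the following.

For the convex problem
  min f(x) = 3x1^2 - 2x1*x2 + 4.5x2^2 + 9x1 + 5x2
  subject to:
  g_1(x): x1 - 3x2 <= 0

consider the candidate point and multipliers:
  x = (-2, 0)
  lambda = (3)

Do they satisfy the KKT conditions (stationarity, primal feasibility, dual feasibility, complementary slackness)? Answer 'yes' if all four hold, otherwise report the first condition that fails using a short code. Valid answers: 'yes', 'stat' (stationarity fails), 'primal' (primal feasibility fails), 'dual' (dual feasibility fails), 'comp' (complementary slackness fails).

Gradient of f: grad f(x) = Q x + c = (-3, 9)
Constraint values g_i(x) = a_i^T x - b_i:
  g_1((-2, 0)) = -2
Stationarity residual: grad f(x) + sum_i lambda_i a_i = (0, 0)
  -> stationarity OK
Primal feasibility (all g_i <= 0): OK
Dual feasibility (all lambda_i >= 0): OK
Complementary slackness (lambda_i * g_i(x) = 0 for all i): FAILS

Verdict: the first failing condition is complementary_slackness -> comp.

comp


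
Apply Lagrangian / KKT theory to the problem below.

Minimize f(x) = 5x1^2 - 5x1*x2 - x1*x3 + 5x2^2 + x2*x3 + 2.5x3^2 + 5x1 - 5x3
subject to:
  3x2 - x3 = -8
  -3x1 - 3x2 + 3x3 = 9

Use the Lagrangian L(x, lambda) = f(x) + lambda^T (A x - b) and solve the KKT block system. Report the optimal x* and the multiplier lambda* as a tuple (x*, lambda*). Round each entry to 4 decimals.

Form the Lagrangian:
  L(x, lambda) = (1/2) x^T Q x + c^T x + lambda^T (A x - b)
Stationarity (grad_x L = 0): Q x + c + A^T lambda = 0.
Primal feasibility: A x = b.

This gives the KKT block system:
  [ Q   A^T ] [ x     ]   [-c ]
  [ A    0  ] [ lambda ] = [ b ]

Solving the linear system:
  x*      = (0.1594, -2.4203, 0.7391)
  lambda* = (14.0725, 5.9855)
  f(x*)   = 27.9058

x* = (0.1594, -2.4203, 0.7391), lambda* = (14.0725, 5.9855)


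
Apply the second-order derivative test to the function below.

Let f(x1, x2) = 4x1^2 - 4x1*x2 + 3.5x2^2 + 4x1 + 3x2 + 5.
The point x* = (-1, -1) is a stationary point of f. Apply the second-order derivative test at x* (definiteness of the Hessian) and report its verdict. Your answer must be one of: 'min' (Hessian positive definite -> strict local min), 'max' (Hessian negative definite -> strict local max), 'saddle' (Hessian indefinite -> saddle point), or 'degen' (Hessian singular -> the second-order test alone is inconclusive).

Compute the Hessian H = grad^2 f:
  H = [[8, -4], [-4, 7]]
Verify stationarity: grad f(x*) = H x* + g = (0, 0).
Eigenvalues of H: 3.4689, 11.5311.
Both eigenvalues > 0, so H is positive definite -> x* is a strict local min.

min


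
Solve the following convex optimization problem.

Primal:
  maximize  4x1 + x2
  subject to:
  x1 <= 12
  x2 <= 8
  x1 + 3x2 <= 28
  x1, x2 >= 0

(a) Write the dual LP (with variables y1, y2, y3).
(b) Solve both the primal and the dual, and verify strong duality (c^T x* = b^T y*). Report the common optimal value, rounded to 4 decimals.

The standard primal-dual pair for 'max c^T x s.t. A x <= b, x >= 0' is:
  Dual:  min b^T y  s.t.  A^T y >= c,  y >= 0.

So the dual LP is:
  minimize  12y1 + 8y2 + 28y3
  subject to:
    y1 + y3 >= 4
    y2 + 3y3 >= 1
    y1, y2, y3 >= 0

Solving the primal: x* = (12, 5.3333).
  primal value c^T x* = 53.3333.
Solving the dual: y* = (3.6667, 0, 0.3333).
  dual value b^T y* = 53.3333.
Strong duality: c^T x* = b^T y*. Confirmed.

53.3333


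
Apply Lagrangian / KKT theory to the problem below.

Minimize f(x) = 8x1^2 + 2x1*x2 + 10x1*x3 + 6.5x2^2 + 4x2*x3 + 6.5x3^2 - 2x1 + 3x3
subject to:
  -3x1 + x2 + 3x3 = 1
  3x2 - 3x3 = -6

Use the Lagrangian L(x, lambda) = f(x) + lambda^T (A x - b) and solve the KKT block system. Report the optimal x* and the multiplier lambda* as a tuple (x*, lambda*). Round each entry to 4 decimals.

Form the Lagrangian:
  L(x, lambda) = (1/2) x^T Q x + c^T x + lambda^T (A x - b)
Stationarity (grad_x L = 0): Q x + c + A^T lambda = 0.
Primal feasibility: A x = b.

This gives the KKT block system:
  [ Q   A^T ] [ x     ]   [-c ]
  [ A    0  ] [ lambda ] = [ b ]

Solving the linear system:
  x*      = (0.0212, -1.2341, 0.7659)
  lambda* = (1.1765, 3.9204)
  f(x*)   = 12.3006

x* = (0.0212, -1.2341, 0.7659), lambda* = (1.1765, 3.9204)


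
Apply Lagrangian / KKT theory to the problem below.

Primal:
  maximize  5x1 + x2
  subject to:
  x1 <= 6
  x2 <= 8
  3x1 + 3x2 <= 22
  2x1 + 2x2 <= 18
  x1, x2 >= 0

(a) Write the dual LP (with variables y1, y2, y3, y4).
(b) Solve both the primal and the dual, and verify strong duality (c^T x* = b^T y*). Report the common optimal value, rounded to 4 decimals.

The standard primal-dual pair for 'max c^T x s.t. A x <= b, x >= 0' is:
  Dual:  min b^T y  s.t.  A^T y >= c,  y >= 0.

So the dual LP is:
  minimize  6y1 + 8y2 + 22y3 + 18y4
  subject to:
    y1 + 3y3 + 2y4 >= 5
    y2 + 3y3 + 2y4 >= 1
    y1, y2, y3, y4 >= 0

Solving the primal: x* = (6, 1.3333).
  primal value c^T x* = 31.3333.
Solving the dual: y* = (4, 0, 0.3333, 0).
  dual value b^T y* = 31.3333.
Strong duality: c^T x* = b^T y*. Confirmed.

31.3333


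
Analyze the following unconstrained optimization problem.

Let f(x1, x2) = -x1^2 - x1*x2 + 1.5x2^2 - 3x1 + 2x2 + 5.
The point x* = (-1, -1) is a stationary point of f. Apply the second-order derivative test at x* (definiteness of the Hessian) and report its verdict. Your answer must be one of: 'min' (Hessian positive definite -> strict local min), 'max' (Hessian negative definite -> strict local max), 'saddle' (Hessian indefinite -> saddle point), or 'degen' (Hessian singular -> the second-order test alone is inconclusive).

Compute the Hessian H = grad^2 f:
  H = [[-2, -1], [-1, 3]]
Verify stationarity: grad f(x*) = H x* + g = (0, 0).
Eigenvalues of H: -2.1926, 3.1926.
Eigenvalues have mixed signs, so H is indefinite -> x* is a saddle point.

saddle


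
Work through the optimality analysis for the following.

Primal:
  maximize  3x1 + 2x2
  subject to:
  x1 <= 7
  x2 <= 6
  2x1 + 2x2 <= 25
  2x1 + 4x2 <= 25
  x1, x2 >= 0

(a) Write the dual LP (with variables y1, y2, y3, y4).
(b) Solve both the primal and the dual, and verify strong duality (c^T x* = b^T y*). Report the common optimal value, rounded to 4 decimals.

The standard primal-dual pair for 'max c^T x s.t. A x <= b, x >= 0' is:
  Dual:  min b^T y  s.t.  A^T y >= c,  y >= 0.

So the dual LP is:
  minimize  7y1 + 6y2 + 25y3 + 25y4
  subject to:
    y1 + 2y3 + 2y4 >= 3
    y2 + 2y3 + 4y4 >= 2
    y1, y2, y3, y4 >= 0

Solving the primal: x* = (7, 2.75).
  primal value c^T x* = 26.5.
Solving the dual: y* = (2, 0, 0, 0.5).
  dual value b^T y* = 26.5.
Strong duality: c^T x* = b^T y*. Confirmed.

26.5
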